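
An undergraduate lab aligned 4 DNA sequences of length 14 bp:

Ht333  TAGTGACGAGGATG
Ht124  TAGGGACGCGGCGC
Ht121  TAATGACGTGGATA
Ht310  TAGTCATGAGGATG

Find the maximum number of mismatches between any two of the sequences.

Pairwise Hamming distances:
  Ht333 vs Ht124: 5
  Ht333 vs Ht121: 3
  Ht333 vs Ht310: 2
  Ht124 vs Ht121: 6
  Ht124 vs Ht310: 7
  Ht121 vs Ht310: 5
The largest is 7, between Ht124 and Ht310.

7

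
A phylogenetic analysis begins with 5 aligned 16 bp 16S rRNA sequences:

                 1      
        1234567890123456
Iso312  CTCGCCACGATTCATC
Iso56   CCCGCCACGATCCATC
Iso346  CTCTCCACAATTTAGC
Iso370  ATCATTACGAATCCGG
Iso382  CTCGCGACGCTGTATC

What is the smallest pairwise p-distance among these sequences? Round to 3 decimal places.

0.125

Pairwise Hamming distances:
  Iso312 vs Iso56: 2
  Iso312 vs Iso346: 4
  Iso312 vs Iso370: 8
  Iso312 vs Iso382: 4
  Iso56 vs Iso346: 6
  Iso56 vs Iso370: 10
  Iso56 vs Iso382: 5
  Iso346 vs Iso370: 9
  Iso346 vs Iso382: 6
  Iso370 vs Iso382: 11
The smallest is 2 mismatches, between Iso312 and Iso56; p = 2/16 = 0.125.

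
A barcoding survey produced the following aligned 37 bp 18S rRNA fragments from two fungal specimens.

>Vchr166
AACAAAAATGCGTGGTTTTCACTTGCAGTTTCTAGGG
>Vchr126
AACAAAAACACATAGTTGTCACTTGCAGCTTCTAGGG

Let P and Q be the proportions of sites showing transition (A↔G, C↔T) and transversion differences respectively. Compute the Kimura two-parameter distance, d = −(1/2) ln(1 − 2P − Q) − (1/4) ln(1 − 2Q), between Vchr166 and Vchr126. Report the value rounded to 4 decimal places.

Mismatches occur at site 9 (T↔C, transition), site 10 (G↔A, transition), site 12 (G↔A, transition), site 14 (G↔A, transition), site 18 (T↔G, transversion), site 29 (T↔C, transition).
Of the 6 differences, 5 transitions and 1 transversion over 37 sites: P = 5/37 = 0.135135, Q = 1/37 = 0.027027.
d = −0.5·ln(0.702703) − 0.25·ln(0.945946) = −0.5·(-0.352821) − 0.25·(-0.055570) = 0.1903.

0.1903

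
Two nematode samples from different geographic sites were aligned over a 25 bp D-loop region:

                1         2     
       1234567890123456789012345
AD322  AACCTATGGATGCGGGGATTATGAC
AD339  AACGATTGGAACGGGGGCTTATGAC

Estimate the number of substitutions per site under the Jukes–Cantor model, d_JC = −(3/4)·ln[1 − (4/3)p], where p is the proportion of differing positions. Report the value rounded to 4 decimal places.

The sequences differ at positions 4 (C/G), 5 (T/A), 6 (A/T), 11 (T/A), 12 (G/C), 13 (C/G), 18 (A/C).
p = 7/25 = 0.280000.
d = −0.75 · ln(1 − (4/3)·0.280000) = −0.75 · ln(0.626667) = −0.75 · (-0.467340) = 0.3505.

0.3505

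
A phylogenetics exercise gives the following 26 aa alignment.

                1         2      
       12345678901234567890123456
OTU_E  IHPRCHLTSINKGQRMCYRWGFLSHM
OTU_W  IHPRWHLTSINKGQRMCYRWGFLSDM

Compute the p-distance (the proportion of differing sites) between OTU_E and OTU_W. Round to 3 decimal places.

The sequences differ at positions 5 (C/W), 25 (H/D).
There are 2 differences over 26 sites, so p = 2/26 = 0.077.

0.077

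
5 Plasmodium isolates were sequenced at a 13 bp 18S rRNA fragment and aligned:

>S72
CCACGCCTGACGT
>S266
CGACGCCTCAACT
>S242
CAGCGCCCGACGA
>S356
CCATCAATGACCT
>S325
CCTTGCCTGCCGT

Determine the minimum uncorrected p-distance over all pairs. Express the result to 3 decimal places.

Pairwise Hamming distances:
  S72 vs S266: 4
  S72 vs S242: 4
  S72 vs S356: 5
  S72 vs S325: 3
  S266 vs S242: 7
  S266 vs S356: 7
  S266 vs S325: 7
  S242 vs S356: 9
  S242 vs S325: 6
  S356 vs S325: 6
The smallest is 3 mismatches, between S72 and S325; p = 3/13 = 0.231.

0.231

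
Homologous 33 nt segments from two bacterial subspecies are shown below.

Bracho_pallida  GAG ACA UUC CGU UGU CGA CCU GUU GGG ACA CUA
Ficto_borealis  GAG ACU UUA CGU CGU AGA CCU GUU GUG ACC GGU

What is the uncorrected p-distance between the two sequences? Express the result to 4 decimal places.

0.2727

Mismatches occur at site 6 (A→U), site 9 (C→A), site 13 (U→C), site 16 (C→A), site 26 (G→U), site 30 (A→C), site 31 (C→G), site 32 (U→G), site 33 (A→U).
There are 9 differences over 33 sites, so p = 9/33 = 0.2727.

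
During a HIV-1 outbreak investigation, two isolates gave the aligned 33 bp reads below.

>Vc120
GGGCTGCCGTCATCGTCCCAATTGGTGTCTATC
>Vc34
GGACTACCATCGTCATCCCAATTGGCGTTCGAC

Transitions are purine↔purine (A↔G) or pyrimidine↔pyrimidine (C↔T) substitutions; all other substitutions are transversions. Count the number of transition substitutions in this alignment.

9

The sequences differ at positions 3 (G/A, transition), 6 (G/A, transition), 9 (G/A, transition), 12 (A/G, transition), 15 (G/A, transition), 26 (T/C, transition), 29 (C/T, transition), 30 (T/C, transition), 31 (A/G, transition), 32 (T/A, transversion).
Of the 10 differences, 9 transitions and 1 transversion, so the answer is 9.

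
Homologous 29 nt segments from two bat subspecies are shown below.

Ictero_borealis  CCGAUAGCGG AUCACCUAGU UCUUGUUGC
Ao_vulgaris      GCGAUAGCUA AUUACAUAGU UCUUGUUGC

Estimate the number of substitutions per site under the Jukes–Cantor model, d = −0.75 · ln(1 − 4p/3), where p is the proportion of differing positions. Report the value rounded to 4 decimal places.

The sequences differ at positions 1 (C/G), 9 (G/U), 10 (G/A), 13 (C/U), 16 (C/A).
p = 5/29 = 0.172414.
d = −0.75 · ln(1 − (4/3)·0.172414) = −0.75 · ln(0.770115) = −0.75 · (-0.261215) = 0.1959.

0.1959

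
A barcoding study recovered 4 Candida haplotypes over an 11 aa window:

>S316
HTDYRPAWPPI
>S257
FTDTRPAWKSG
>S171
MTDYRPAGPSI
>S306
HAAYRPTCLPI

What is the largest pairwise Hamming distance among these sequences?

9

Pairwise Hamming distances:
  S316 vs S257: 5
  S316 vs S171: 3
  S316 vs S306: 5
  S257 vs S171: 5
  S257 vs S306: 9
  S171 vs S306: 7
The largest is 9, between S257 and S306.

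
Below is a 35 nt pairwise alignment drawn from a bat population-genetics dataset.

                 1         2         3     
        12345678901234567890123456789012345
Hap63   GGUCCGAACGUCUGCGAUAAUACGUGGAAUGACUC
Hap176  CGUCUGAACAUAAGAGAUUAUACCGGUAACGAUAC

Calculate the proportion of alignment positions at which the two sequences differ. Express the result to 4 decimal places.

0.3714

Differing sites — 1:G/C; 5:C/U; 10:G/A; 12:C/A; 13:U/A; 15:C/A; 19:A/U; 24:G/C; 25:U/G; 27:G/U; 30:U/C; 33:C/U; 34:U/A.
There are 13 differences over 35 sites, so p = 13/35 = 0.3714.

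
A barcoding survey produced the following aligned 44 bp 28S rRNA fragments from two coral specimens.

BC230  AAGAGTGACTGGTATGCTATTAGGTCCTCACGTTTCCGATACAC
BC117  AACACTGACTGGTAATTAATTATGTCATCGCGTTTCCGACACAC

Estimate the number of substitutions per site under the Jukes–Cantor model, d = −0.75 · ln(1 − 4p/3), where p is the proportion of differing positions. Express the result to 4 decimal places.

0.2708

Differing sites — 3:G/C; 5:G/C; 15:T/A; 16:G/T; 17:C/T; 18:T/A; 23:G/T; 27:C/A; 30:A/G; 40:T/C.
p = 10/44 = 0.227273.
d = −0.75 · ln(1 − (4/3)·0.227273) = −0.75 · ln(0.696969) = −0.75 · (-0.361014) = 0.2708.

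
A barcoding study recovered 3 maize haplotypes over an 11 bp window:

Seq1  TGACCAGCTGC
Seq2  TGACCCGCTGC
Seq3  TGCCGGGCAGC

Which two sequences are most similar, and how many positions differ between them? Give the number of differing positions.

1

Pairwise Hamming distances:
  Seq1 vs Seq2: 1
  Seq1 vs Seq3: 4
  Seq2 vs Seq3: 4
The smallest is 1, between Seq1 and Seq2.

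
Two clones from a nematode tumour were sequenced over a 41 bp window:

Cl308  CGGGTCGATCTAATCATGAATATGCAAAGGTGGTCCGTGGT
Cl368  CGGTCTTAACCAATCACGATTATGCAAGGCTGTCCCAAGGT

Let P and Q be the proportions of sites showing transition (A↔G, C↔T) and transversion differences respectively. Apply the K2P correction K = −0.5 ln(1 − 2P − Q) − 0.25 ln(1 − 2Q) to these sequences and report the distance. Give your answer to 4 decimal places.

The sequences differ at positions 4 (G/T, transversion), 5 (T/C, transition), 6 (C/T, transition), 7 (G/T, transversion), 9 (T/A, transversion), 11 (T/C, transition), 17 (T/C, transition), 20 (A/T, transversion), 28 (A/G, transition), 30 (G/C, transversion), 33 (G/T, transversion), 34 (T/C, transition), 37 (G/A, transition), 38 (T/A, transversion).
Of the 14 differences, 7 transitions and 7 transversions over 41 sites: P = 7/41 = 0.170732, Q = 7/41 = 0.170732.
d = −0.5·ln(0.487804) − 0.25·ln(0.658536) = −0.5·(-0.717842) − 0.25·(-0.417736) = 0.4634.

0.4634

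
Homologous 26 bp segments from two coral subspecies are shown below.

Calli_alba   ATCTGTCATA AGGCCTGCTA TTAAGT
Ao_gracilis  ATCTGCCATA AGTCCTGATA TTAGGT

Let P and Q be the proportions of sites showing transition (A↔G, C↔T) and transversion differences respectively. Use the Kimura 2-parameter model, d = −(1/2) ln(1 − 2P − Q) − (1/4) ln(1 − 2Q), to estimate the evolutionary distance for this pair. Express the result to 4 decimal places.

Differing sites — 6:T/C (Ti); 13:G/T (Tv); 18:C/A (Tv); 24:A/G (Ti).
Of the 4 differences, 2 transitions and 2 transversions over 26 sites: P = 2/26 = 0.076923, Q = 2/26 = 0.076923.
d = −0.5·ln(0.769231) − 0.25·ln(0.846154) = −0.5·(-0.262364) − 0.25·(-0.167054) = 0.1729.

0.1729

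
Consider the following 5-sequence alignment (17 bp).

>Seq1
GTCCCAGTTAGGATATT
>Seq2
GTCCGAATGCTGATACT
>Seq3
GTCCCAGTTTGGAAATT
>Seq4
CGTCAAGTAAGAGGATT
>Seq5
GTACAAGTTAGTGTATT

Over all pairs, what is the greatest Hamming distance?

Pairwise Hamming distances:
  Seq1 vs Seq2: 6
  Seq1 vs Seq3: 2
  Seq1 vs Seq4: 8
  Seq1 vs Seq5: 4
  Seq2 vs Seq3: 7
  Seq2 vs Seq4: 12
  Seq2 vs Seq5: 9
  Seq3 vs Seq4: 9
  Seq3 vs Seq5: 6
  Seq4 vs Seq5: 6
The largest is 12, between Seq2 and Seq4.

12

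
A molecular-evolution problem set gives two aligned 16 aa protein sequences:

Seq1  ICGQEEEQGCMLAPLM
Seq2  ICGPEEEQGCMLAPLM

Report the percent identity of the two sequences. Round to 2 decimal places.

93.75%

The sequences differ at position 4 (Q/P).
15 of the 16 sites match, so the percent identity is 15/16 × 100 = 93.75%.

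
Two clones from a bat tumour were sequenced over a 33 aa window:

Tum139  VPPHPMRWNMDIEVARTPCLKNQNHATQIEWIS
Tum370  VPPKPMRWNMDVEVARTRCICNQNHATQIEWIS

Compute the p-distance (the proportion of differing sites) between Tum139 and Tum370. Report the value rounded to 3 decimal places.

The sequences differ at positions 4 (H/K), 12 (I/V), 18 (P/R), 20 (L/I), 21 (K/C).
There are 5 differences over 33 sites, so p = 5/33 = 0.152.

0.152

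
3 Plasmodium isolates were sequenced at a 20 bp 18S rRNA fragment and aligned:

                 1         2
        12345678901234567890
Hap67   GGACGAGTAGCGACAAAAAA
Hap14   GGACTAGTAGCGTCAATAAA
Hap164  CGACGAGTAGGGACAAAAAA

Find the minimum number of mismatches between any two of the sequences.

Pairwise Hamming distances:
  Hap67 vs Hap14: 3
  Hap67 vs Hap164: 2
  Hap14 vs Hap164: 5
The smallest is 2, between Hap67 and Hap164.

2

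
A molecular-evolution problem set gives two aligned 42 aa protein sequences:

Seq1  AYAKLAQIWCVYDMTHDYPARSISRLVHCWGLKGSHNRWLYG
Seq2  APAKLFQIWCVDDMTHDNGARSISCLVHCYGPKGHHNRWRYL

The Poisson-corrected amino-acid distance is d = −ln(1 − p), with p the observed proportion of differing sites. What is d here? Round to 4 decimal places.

0.3037

The sequences differ at positions 2 (Y/P), 6 (A/F), 12 (Y/D), 18 (Y/N), 19 (P/G), 25 (R/C), 30 (W/Y), 32 (L/P), 35 (S/H), 40 (L/R), 42 (G/L).
p = 11/42 = 0.261905.
d = −ln(1 − 0.261905) = −ln(0.738095) = 0.3037.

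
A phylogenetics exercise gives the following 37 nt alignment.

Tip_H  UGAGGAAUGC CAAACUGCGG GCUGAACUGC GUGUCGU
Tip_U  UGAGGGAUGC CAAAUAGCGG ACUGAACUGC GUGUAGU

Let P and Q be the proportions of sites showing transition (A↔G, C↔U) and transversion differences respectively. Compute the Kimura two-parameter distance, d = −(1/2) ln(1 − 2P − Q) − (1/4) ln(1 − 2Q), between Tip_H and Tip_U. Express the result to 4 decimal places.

Mismatches occur at site 6 (A↔G, transition), site 15 (C↔U, transition), site 16 (U↔A, transversion), site 21 (G↔A, transition), site 35 (C↔A, transversion).
Of the 5 differences, 3 transitions and 2 transversions over 37 sites: P = 3/37 = 0.081081, Q = 2/37 = 0.054054.
d = −0.5·ln(0.783784) − 0.25·ln(0.891892) = −0.5·(-0.243622) − 0.25·(-0.114410) = 0.1504.

0.1504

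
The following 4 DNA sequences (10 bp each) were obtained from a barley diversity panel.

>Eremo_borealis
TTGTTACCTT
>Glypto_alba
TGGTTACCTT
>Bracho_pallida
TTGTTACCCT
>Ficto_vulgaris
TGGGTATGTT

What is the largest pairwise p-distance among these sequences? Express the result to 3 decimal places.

0.500

Pairwise Hamming distances:
  Eremo_borealis vs Glypto_alba: 1
  Eremo_borealis vs Bracho_pallida: 1
  Eremo_borealis vs Ficto_vulgaris: 4
  Glypto_alba vs Bracho_pallida: 2
  Glypto_alba vs Ficto_vulgaris: 3
  Bracho_pallida vs Ficto_vulgaris: 5
The largest is 5 mismatches, between Bracho_pallida and Ficto_vulgaris; p = 5/10 = 0.500.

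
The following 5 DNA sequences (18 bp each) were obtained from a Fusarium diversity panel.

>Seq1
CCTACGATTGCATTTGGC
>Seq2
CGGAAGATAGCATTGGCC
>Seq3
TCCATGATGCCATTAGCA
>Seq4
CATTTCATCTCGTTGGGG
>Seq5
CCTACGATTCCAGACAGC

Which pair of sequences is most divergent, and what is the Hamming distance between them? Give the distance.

Pairwise Hamming distances:
  Seq1 vs Seq2: 6
  Seq1 vs Seq3: 8
  Seq1 vs Seq4: 9
  Seq1 vs Seq5: 5
  Seq2 vs Seq3: 8
  Seq2 vs Seq4: 10
  Seq2 vs Seq5: 10
  Seq3 vs Seq4: 11
  Seq3 vs Seq5: 10
  Seq4 vs Seq5: 12
The largest is 12, between Seq4 and Seq5.

12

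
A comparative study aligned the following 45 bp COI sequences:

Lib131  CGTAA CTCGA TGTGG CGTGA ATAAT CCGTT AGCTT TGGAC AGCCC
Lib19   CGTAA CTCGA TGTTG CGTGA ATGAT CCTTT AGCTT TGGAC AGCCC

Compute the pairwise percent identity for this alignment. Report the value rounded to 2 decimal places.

93.33%

Differing sites — 14:G/T; 23:A/G; 28:G/T.
42 of the 45 sites match, so the percent identity is 42/45 × 100 = 93.33%.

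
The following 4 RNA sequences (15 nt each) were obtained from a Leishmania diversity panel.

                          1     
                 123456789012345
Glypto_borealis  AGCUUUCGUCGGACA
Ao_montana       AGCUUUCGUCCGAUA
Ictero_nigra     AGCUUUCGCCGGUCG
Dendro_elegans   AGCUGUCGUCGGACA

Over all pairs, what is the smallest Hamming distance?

Pairwise Hamming distances:
  Glypto_borealis vs Ao_montana: 2
  Glypto_borealis vs Ictero_nigra: 3
  Glypto_borealis vs Dendro_elegans: 1
  Ao_montana vs Ictero_nigra: 5
  Ao_montana vs Dendro_elegans: 3
  Ictero_nigra vs Dendro_elegans: 4
The smallest is 1, between Glypto_borealis and Dendro_elegans.

1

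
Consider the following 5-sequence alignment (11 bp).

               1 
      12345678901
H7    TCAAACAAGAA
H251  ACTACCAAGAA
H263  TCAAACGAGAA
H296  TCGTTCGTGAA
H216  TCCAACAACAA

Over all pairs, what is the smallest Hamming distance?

Pairwise Hamming distances:
  H7 vs H251: 3
  H7 vs H263: 1
  H7 vs H296: 5
  H7 vs H216: 2
  H251 vs H263: 4
  H251 vs H296: 6
  H251 vs H216: 4
  H263 vs H296: 4
  H263 vs H216: 3
  H296 vs H216: 6
The smallest is 1, between H7 and H263.

1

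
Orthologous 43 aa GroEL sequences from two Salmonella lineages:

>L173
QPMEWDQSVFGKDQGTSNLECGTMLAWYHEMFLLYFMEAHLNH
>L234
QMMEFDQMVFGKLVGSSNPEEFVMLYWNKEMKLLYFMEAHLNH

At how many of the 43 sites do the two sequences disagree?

14

Differing sites — 2:P/M; 5:W/F; 8:S/M; 13:D/L; 14:Q/V; 16:T/S; 19:L/P; 21:C/E; 22:G/F; 23:T/V; 26:A/Y; 28:Y/N; 29:H/K; 32:F/K.
That gives 14 mismatches out of 43 aligned sites, so the Hamming distance is 14.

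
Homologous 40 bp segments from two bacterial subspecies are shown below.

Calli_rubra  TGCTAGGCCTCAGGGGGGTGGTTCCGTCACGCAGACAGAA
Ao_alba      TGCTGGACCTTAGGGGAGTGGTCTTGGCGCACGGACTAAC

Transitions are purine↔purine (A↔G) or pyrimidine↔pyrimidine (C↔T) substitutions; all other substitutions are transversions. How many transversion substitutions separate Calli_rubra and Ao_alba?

3

Mismatches occur at site 5 (A→G, transition), site 7 (G→A, transition), site 11 (C→T, transition), site 17 (G→A, transition), site 23 (T→C, transition), site 24 (C→T, transition), site 25 (C→T, transition), site 27 (T→G, transversion), site 29 (A→G, transition), site 31 (G→A, transition), site 33 (A→G, transition), site 37 (A→T, transversion), site 38 (G→A, transition), site 40 (A→C, transversion).
Of the 14 differences, 11 transitions and 3 transversions, so the answer is 3.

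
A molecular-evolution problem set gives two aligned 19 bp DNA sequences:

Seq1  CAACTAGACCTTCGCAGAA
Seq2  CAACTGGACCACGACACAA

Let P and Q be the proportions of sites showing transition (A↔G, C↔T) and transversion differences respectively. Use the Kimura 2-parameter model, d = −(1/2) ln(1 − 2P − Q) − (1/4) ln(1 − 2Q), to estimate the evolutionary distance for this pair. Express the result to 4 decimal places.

The sequences differ at positions 6 (A/G, transition), 11 (T/A, transversion), 12 (T/C, transition), 13 (C/G, transversion), 14 (G/A, transition), 17 (G/C, transversion).
Of the 6 differences, 3 transitions and 3 transversions over 19 sites: P = 3/19 = 0.157895, Q = 3/19 = 0.157895.
d = −0.5·ln(0.526315) − 0.25·ln(0.684210) = −0.5·(-0.641855) − 0.25·(-0.379490) = 0.4158.

0.4158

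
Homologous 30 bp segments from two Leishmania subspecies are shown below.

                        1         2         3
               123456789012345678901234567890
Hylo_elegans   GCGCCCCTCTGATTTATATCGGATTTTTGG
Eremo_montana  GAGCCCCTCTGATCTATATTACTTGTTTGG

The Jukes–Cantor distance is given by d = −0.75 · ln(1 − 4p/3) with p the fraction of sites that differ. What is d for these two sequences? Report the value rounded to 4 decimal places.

0.2795

Differing sites — 2:C/A; 14:T/C; 20:C/T; 21:G/A; 22:G/C; 23:A/T; 25:T/G.
p = 7/30 = 0.233333.
d = −0.75 · ln(1 − (4/3)·0.233333) = −0.75 · ln(0.688889) = −0.75 · (-0.372675) = 0.2795.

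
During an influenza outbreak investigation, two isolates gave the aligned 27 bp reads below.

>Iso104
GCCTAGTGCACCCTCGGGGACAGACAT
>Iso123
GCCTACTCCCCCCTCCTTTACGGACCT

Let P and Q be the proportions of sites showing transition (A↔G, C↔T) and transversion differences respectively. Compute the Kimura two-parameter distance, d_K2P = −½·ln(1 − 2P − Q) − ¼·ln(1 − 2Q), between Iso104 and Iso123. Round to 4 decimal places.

0.4558

Differing sites — 6:G/C (Tv); 8:G/C (Tv); 10:A/C (Tv); 16:G/C (Tv); 17:G/T (Tv); 18:G/T (Tv); 19:G/T (Tv); 22:A/G (Ti); 26:A/C (Tv).
Of the 9 differences, 1 transition and 8 transversions over 27 sites: P = 1/27 = 0.037037, Q = 8/27 = 0.296296.
d = −0.5·ln(0.629630) − 0.25·ln(0.407408) = −0.5·(-0.462623) − 0.25·(-0.897940) = 0.4558.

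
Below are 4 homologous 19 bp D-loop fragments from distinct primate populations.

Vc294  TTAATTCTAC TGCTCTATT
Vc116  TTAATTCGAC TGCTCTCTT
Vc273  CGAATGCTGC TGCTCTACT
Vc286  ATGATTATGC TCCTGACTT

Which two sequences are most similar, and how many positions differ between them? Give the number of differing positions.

2

Pairwise Hamming distances:
  Vc294 vs Vc116: 2
  Vc294 vs Vc273: 5
  Vc294 vs Vc286: 8
  Vc116 vs Vc273: 7
  Vc116 vs Vc286: 8
  Vc273 vs Vc286: 10
The smallest is 2, between Vc294 and Vc116.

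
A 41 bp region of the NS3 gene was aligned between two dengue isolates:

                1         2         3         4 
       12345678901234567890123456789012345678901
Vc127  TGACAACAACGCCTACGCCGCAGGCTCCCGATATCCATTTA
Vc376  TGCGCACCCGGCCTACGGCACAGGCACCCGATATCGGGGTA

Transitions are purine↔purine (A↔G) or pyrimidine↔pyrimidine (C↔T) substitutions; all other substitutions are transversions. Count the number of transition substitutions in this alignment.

2

Mismatches occur at site 3 (A/C, transversion), site 4 (C/G, transversion), site 5 (A/C, transversion), site 8 (A/C, transversion), site 9 (A/C, transversion), site 10 (C/G, transversion), site 18 (C/G, transversion), site 20 (G/A, transition), site 26 (T/A, transversion), site 36 (C/G, transversion), site 37 (A/G, transition), site 38 (T/G, transversion), site 39 (T/G, transversion).
Of the 13 differences, 2 transitions and 11 transversions, so the answer is 2.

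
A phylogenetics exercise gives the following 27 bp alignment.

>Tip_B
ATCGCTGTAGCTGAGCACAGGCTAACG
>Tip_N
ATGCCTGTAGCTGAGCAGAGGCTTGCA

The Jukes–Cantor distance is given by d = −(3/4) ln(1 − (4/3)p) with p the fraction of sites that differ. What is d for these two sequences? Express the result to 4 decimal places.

0.2635

The sequences differ at positions 3 (C/G), 4 (G/C), 18 (C/G), 24 (A/T), 25 (A/G), 27 (G/A).
p = 6/27 = 0.222222.
d = −0.75 · ln(1 − (4/3)·0.222222) = −0.75 · ln(0.703704) = −0.75 · (-0.351397) = 0.2635.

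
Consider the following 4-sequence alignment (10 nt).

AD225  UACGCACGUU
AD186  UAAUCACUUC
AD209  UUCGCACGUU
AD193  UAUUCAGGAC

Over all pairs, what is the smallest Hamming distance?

1

Pairwise Hamming distances:
  AD225 vs AD186: 4
  AD225 vs AD209: 1
  AD225 vs AD193: 5
  AD186 vs AD209: 5
  AD186 vs AD193: 4
  AD209 vs AD193: 6
The smallest is 1, between AD225 and AD209.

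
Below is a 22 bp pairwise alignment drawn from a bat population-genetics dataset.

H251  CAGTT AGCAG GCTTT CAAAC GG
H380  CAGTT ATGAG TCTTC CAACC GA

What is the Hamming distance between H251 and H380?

Mismatches occur at site 7 (G↔T), site 8 (C↔G), site 11 (G↔T), site 15 (T↔C), site 19 (A↔C), site 22 (G↔A).
That gives 6 mismatches out of 22 aligned sites, so the Hamming distance is 6.

6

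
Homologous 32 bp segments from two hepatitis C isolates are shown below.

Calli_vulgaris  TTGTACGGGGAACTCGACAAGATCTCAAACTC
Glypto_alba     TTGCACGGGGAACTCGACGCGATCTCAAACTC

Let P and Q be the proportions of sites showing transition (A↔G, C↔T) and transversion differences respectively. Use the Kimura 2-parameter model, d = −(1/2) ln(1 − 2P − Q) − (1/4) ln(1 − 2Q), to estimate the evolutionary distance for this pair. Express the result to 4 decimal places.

Differing sites — 4:T/C (Ti); 19:A/G (Ti); 20:A/C (Tv).
Of the 3 differences, 2 transitions and 1 transversion over 32 sites: P = 2/32 = 0.062500, Q = 1/32 = 0.031250.
d = −0.5·ln(0.843750) − 0.25·ln(0.937500) = −0.5·(-0.169899) − 0.25·(-0.064539) = 0.1011.

0.1011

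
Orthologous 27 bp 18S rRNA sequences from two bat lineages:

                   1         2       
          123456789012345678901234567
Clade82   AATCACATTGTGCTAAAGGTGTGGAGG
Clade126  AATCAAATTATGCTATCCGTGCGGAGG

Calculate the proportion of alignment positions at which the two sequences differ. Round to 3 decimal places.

Mismatches occur at site 6 (C→A), site 10 (G→A), site 16 (A→T), site 17 (A→C), site 18 (G→C), site 22 (T→C).
There are 6 differences over 27 sites, so p = 6/27 = 0.222.

0.222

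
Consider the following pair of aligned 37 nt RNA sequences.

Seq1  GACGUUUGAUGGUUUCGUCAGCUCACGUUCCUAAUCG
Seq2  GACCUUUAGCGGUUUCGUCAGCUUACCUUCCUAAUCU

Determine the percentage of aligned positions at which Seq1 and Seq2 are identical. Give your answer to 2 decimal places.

81.08%

Differing sites — 4:G/C; 8:G/A; 9:A/G; 10:U/C; 24:C/U; 27:G/C; 37:G/U.
30 of the 37 sites match, so the percent identity is 30/37 × 100 = 81.08%.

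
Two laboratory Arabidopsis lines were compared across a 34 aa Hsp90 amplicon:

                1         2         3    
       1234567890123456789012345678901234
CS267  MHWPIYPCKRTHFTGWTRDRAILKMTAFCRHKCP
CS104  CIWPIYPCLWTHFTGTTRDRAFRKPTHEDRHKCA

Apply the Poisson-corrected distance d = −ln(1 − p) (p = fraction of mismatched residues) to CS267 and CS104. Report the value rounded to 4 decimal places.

Mismatches occur at site 1 (M↔C), site 2 (H↔I), site 9 (K↔L), site 10 (R↔W), site 16 (W↔T), site 22 (I↔F), site 23 (L↔R), site 25 (M↔P), site 27 (A↔H), site 28 (F↔E), site 29 (C↔D), site 34 (P↔A).
p = 12/34 = 0.352941.
d = −ln(1 − 0.352941) = −ln(0.647059) = 0.4353.

0.4353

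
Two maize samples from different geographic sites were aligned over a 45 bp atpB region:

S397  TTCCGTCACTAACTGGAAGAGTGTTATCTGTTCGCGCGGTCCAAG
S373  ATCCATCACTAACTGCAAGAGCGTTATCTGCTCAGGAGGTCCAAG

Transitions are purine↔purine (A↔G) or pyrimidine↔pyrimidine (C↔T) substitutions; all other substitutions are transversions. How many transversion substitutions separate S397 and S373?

4

Mismatches occur at site 1 (T/A, transversion), site 5 (G/A, transition), site 16 (G/C, transversion), site 22 (T/C, transition), site 31 (T/C, transition), site 34 (G/A, transition), site 35 (C/G, transversion), site 37 (C/A, transversion).
Of the 8 differences, 4 transitions and 4 transversions, so the answer is 4.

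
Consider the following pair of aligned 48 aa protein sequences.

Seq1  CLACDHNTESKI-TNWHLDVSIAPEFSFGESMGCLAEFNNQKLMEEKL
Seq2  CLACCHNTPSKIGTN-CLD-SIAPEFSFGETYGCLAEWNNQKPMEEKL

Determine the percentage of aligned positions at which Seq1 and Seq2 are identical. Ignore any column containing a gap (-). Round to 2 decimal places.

Excluding the 3 gap columns leaves 45 comparable sites.
Mismatches occur at site 5 (D→C), site 9 (E→P), site 17 (H→C), site 31 (S→T), site 32 (M→Y), site 38 (F→W), site 43 (L→P).
38 of the 45 comparable sites match, so the percent identity is 38/45 × 100 = 84.44%.

84.44%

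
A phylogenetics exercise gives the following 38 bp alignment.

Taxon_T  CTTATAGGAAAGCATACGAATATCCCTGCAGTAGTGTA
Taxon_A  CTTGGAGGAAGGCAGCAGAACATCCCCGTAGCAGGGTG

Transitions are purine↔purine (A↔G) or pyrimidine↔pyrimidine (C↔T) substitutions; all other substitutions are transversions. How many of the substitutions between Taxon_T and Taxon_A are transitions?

7

Differing sites — 4:A/G (Ti); 5:T/G (Tv); 11:A/G (Ti); 15:T/G (Tv); 16:A/C (Tv); 17:C/A (Tv); 21:T/C (Ti); 27:T/C (Ti); 29:C/T (Ti); 32:T/C (Ti); 35:T/G (Tv); 38:A/G (Ti).
Of the 12 differences, 7 transitions and 5 transversions, so the answer is 7.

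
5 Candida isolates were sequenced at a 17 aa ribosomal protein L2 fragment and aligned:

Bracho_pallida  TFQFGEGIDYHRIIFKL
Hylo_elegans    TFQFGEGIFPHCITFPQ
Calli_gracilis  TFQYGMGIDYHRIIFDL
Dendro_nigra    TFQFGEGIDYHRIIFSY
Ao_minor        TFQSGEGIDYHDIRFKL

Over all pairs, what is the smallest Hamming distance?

Pairwise Hamming distances:
  Bracho_pallida vs Hylo_elegans: 6
  Bracho_pallida vs Calli_gracilis: 3
  Bracho_pallida vs Dendro_nigra: 2
  Bracho_pallida vs Ao_minor: 3
  Hylo_elegans vs Calli_gracilis: 8
  Hylo_elegans vs Dendro_nigra: 6
  Hylo_elegans vs Ao_minor: 7
  Calli_gracilis vs Dendro_nigra: 4
  Calli_gracilis vs Ao_minor: 5
  Dendro_nigra vs Ao_minor: 5
The smallest is 2, between Bracho_pallida and Dendro_nigra.

2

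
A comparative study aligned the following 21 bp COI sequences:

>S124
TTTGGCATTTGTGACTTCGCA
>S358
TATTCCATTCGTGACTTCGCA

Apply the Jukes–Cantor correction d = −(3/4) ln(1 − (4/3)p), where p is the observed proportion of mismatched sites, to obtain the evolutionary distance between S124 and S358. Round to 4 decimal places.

0.2197

The sequences differ at positions 2 (T/A), 4 (G/T), 5 (G/C), 10 (T/C).
p = 4/21 = 0.190476.
d = −0.75 · ln(1 − (4/3)·0.190476) = −0.75 · ln(0.746032) = −0.75 · (-0.292987) = 0.2197.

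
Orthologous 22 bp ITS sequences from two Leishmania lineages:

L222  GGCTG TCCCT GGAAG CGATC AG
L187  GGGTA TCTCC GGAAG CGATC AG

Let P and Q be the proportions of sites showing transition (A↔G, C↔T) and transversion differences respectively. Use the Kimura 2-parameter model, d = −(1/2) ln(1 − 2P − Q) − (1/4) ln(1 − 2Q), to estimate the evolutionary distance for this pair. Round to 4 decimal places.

0.2153

Mismatches occur at site 3 (C/G, transversion), site 5 (G/A, transition), site 8 (C/T, transition), site 10 (T/C, transition).
Of the 4 differences, 3 transitions and 1 transversion over 22 sites: P = 3/22 = 0.136364, Q = 1/22 = 0.045455.
d = −0.5·ln(0.681817) − 0.25·ln(0.909090) = −0.5·(-0.382994) − 0.25·(-0.095311) = 0.2153.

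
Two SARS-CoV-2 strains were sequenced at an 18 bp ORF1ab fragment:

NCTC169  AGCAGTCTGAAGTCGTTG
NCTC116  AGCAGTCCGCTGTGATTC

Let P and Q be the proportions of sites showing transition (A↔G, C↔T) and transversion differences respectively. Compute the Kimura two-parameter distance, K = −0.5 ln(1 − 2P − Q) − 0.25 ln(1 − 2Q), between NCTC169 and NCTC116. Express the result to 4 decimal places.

0.4408

Mismatches occur at site 8 (T↔C, transition), site 10 (A↔C, transversion), site 11 (A↔T, transversion), site 14 (C↔G, transversion), site 15 (G↔A, transition), site 18 (G↔C, transversion).
Of the 6 differences, 2 transitions and 4 transversions over 18 sites: P = 2/18 = 0.111111, Q = 4/18 = 0.222222.
d = −0.5·ln(0.555556) − 0.25·ln(0.555556) = −0.5·(-0.587786) − 0.25·(-0.587786) = 0.4408.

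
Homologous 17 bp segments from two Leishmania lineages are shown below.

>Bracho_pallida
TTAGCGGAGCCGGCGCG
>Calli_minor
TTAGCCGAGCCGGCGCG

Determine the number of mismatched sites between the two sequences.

A single mismatch occurs at site 6 (G/C).
That gives 1 mismatch out of 17 aligned sites, so the Hamming distance is 1.

1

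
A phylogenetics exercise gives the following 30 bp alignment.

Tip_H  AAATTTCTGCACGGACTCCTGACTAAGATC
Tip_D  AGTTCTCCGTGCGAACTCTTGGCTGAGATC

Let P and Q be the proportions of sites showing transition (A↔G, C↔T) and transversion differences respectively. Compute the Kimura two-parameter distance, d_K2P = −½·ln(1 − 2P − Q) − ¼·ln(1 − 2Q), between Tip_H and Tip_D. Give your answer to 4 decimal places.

0.5189

Differing sites — 2:A/G (Ti); 3:A/T (Tv); 5:T/C (Ti); 8:T/C (Ti); 10:C/T (Ti); 11:A/G (Ti); 14:G/A (Ti); 19:C/T (Ti); 22:A/G (Ti); 25:A/G (Ti).
Of the 10 differences, 9 transitions and 1 transversion over 30 sites: P = 9/30 = 0.300000, Q = 1/30 = 0.033333.
d = −0.5·ln(0.366667) − 0.25·ln(0.933334) = −0.5·(-1.003301) − 0.25·(-0.068992) = 0.5189.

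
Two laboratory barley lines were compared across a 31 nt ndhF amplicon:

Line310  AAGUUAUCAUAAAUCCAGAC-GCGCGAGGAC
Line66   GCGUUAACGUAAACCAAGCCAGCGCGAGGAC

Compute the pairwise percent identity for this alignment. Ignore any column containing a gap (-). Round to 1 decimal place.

76.7%

Excluding the 1 gap column leaves 30 comparable sites.
Differing sites — 1:A/G; 2:A/C; 7:U/A; 9:A/G; 14:U/C; 16:C/A; 19:A/C.
23 of the 30 comparable sites match, so the percent identity is 23/30 × 100 = 76.7%.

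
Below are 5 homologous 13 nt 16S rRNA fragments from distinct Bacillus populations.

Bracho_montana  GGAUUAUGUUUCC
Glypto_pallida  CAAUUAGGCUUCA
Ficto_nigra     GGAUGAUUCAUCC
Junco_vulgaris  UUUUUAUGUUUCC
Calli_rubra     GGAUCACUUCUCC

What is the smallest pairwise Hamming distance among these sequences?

3

Pairwise Hamming distances:
  Bracho_montana vs Glypto_pallida: 5
  Bracho_montana vs Ficto_nigra: 4
  Bracho_montana vs Junco_vulgaris: 3
  Bracho_montana vs Calli_rubra: 4
  Glypto_pallida vs Ficto_nigra: 7
  Glypto_pallida vs Junco_vulgaris: 6
  Glypto_pallida vs Calli_rubra: 8
  Ficto_nigra vs Junco_vulgaris: 7
  Ficto_nigra vs Calli_rubra: 4
  Junco_vulgaris vs Calli_rubra: 7
The smallest is 3, between Bracho_montana and Junco_vulgaris.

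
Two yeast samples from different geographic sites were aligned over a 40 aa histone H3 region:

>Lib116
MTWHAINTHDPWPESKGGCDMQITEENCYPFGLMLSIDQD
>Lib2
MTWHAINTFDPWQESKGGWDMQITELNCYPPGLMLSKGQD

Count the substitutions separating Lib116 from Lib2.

7

Mismatches occur at site 9 (H/F), site 13 (P/Q), site 19 (C/W), site 26 (E/L), site 31 (F/P), site 37 (I/K), site 38 (D/G).
That gives 7 mismatches out of 40 aligned sites, so the Hamming distance is 7.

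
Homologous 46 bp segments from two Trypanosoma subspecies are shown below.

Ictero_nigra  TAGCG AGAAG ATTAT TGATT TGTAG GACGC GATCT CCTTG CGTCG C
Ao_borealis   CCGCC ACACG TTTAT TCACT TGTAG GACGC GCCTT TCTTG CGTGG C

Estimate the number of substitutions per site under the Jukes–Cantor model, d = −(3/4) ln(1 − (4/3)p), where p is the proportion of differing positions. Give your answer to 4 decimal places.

Mismatches occur at site 1 (T↔C), site 2 (A↔C), site 5 (G↔C), site 7 (G↔C), site 9 (A↔C), site 11 (A↔T), site 17 (G↔C), site 19 (T↔C), site 32 (A↔C), site 33 (T↔C), site 34 (C↔T), site 36 (C↔T), site 44 (C↔G).
p = 13/46 = 0.282609.
d = −0.75 · ln(1 − (4/3)·0.282609) = −0.75 · ln(0.623188) = −0.75 · (-0.472907) = 0.3547.

0.3547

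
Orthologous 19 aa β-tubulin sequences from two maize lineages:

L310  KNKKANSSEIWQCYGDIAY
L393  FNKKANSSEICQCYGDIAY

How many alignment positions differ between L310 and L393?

2

Differing sites — 1:K/F; 11:W/C.
That gives 2 mismatches out of 19 aligned sites, so the Hamming distance is 2.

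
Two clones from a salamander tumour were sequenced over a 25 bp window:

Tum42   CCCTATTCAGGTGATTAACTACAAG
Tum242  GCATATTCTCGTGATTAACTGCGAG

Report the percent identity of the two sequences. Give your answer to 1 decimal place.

76.0%

Differing sites — 1:C/G; 3:C/A; 9:A/T; 10:G/C; 21:A/G; 23:A/G.
19 of the 25 sites match, so the percent identity is 19/25 × 100 = 76.0%.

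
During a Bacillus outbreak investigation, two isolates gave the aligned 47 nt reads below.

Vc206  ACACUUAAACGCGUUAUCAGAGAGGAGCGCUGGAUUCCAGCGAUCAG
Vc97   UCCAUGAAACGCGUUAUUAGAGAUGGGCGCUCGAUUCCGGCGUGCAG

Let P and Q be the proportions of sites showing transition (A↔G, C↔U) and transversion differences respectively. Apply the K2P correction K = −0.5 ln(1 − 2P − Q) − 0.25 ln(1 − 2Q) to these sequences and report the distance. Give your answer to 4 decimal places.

0.2809

Differing sites — 1:A/U (Tv); 3:A/C (Tv); 4:C/A (Tv); 6:U/G (Tv); 18:C/U (Ti); 24:G/U (Tv); 26:A/G (Ti); 32:G/C (Tv); 39:A/G (Ti); 43:A/U (Tv); 44:U/G (Tv).
Of the 11 differences, 3 transitions and 8 transversions over 47 sites: P = 3/47 = 0.063830, Q = 8/47 = 0.170213.
d = −0.5·ln(0.702127) − 0.25·ln(0.659574) = −0.5·(-0.353641) − 0.25·(-0.416161) = 0.2809.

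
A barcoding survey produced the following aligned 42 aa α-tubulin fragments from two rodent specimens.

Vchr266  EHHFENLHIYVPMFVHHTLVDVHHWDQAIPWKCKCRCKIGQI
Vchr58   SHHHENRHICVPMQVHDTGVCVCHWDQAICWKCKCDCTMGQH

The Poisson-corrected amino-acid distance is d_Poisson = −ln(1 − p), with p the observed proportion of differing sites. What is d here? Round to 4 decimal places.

0.4055

Differing sites — 1:E/S; 4:F/H; 7:L/R; 10:Y/C; 14:F/Q; 17:H/D; 19:L/G; 21:D/C; 23:H/C; 30:P/C; 36:R/D; 38:K/T; 39:I/M; 42:I/H.
p = 14/42 = 0.333333.
d = −ln(1 − 0.333333) = −ln(0.666667) = 0.4055.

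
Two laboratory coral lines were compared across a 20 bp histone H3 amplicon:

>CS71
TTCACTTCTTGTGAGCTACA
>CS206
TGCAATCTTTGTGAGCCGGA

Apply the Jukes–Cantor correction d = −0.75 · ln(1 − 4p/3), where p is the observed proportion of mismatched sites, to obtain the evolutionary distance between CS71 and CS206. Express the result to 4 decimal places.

0.4715

Differing sites — 2:T/G; 5:C/A; 7:T/C; 8:C/T; 17:T/C; 18:A/G; 19:C/G.
p = 7/20 = 0.350000.
d = −0.75 · ln(1 − (4/3)·0.350000) = −0.75 · ln(0.533333) = −0.75 · (-0.628609) = 0.4715.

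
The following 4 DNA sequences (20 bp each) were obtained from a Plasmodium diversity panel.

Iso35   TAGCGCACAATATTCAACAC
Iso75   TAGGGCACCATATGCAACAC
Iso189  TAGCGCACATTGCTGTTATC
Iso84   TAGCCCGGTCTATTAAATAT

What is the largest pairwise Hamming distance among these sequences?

13

Pairwise Hamming distances:
  Iso35 vs Iso75: 3
  Iso35 vs Iso189: 8
  Iso35 vs Iso84: 8
  Iso75 vs Iso189: 11
  Iso75 vs Iso84: 10
  Iso189 vs Iso84: 13
The largest is 13, between Iso189 and Iso84.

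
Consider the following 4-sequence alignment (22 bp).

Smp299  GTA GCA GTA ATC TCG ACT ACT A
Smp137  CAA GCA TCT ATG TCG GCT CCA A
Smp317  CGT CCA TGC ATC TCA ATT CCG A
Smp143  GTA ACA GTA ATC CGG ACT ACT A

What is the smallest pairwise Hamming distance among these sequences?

3

Pairwise Hamming distances:
  Smp299 vs Smp137: 9
  Smp299 vs Smp317: 11
  Smp299 vs Smp143: 3
  Smp137 vs Smp317: 10
  Smp137 vs Smp143: 12
  Smp317 vs Smp143: 13
The smallest is 3, between Smp299 and Smp143.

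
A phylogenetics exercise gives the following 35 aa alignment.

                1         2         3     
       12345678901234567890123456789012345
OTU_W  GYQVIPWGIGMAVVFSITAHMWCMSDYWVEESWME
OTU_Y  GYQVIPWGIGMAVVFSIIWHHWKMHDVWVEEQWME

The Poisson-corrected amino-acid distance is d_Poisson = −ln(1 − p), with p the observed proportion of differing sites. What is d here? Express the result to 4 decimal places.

Differing sites — 18:T/I; 19:A/W; 21:M/H; 23:C/K; 25:S/H; 27:Y/V; 32:S/Q.
p = 7/35 = 0.200000.
d = −ln(1 − 0.200000) = −ln(0.800000) = 0.2231.

0.2231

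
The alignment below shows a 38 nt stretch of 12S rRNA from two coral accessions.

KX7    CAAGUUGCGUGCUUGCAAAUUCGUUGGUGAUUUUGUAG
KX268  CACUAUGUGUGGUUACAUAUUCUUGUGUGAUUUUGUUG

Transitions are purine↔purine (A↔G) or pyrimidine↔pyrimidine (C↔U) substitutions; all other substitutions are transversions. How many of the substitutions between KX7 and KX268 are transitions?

The sequences differ at positions 3 (A/C, transversion), 4 (G/U, transversion), 5 (U/A, transversion), 8 (C/U, transition), 12 (C/G, transversion), 15 (G/A, transition), 18 (A/U, transversion), 23 (G/U, transversion), 25 (U/G, transversion), 26 (G/U, transversion), 37 (A/U, transversion).
Of the 11 differences, 2 transitions and 9 transversions, so the answer is 2.

2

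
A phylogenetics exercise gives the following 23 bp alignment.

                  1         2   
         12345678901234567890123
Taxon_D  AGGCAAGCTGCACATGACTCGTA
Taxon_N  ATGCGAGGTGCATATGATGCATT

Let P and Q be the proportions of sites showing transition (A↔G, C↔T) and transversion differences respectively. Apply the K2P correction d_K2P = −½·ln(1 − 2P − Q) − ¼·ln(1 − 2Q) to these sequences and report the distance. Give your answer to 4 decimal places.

0.4757

The sequences differ at positions 2 (G/T, transversion), 5 (A/G, transition), 8 (C/G, transversion), 13 (C/T, transition), 18 (C/T, transition), 19 (T/G, transversion), 21 (G/A, transition), 23 (A/T, transversion).
Of the 8 differences, 4 transitions and 4 transversions over 23 sites: P = 4/23 = 0.173913, Q = 4/23 = 0.173913.
d = −0.5·ln(0.478261) − 0.25·ln(0.652174) = −0.5·(-0.737599) − 0.25·(-0.427444) = 0.4757.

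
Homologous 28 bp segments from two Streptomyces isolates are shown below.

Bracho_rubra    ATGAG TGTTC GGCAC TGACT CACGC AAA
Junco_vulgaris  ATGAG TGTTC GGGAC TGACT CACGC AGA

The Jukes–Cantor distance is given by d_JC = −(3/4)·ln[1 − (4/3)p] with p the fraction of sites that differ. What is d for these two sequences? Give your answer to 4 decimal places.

The sequences differ at positions 13 (C/G), 27 (A/G).
p = 2/28 = 0.071429.
d = −0.75 · ln(1 − (4/3)·0.071429) = −0.75 · ln(0.904761) = −0.75 · (-0.100084) = 0.0751.

0.0751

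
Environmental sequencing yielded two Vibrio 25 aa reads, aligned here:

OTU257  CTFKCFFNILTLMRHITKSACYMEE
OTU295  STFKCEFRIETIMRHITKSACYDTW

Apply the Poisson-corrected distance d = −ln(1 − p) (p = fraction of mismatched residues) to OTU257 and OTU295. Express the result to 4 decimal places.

0.3857

Differing sites — 1:C/S; 6:F/E; 8:N/R; 10:L/E; 12:L/I; 23:M/D; 24:E/T; 25:E/W.
p = 8/25 = 0.320000.
d = −ln(1 − 0.320000) = −ln(0.680000) = 0.3857.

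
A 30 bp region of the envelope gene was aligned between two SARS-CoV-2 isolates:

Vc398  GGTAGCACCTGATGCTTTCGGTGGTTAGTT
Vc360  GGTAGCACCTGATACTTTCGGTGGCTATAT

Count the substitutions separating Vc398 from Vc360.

The sequences differ at positions 14 (G/A), 25 (T/C), 28 (G/T), 29 (T/A).
That gives 4 mismatches out of 30 aligned sites, so the Hamming distance is 4.

4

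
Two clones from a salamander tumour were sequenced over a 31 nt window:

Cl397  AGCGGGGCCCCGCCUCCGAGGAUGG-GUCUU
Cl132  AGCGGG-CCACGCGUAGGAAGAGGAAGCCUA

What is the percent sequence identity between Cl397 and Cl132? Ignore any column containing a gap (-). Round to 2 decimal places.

68.97%

Excluding the 2 gap columns leaves 29 comparable sites.
Differing sites — 10:C/A; 14:C/G; 16:C/A; 17:C/G; 20:G/A; 23:U/G; 25:G/A; 28:U/C; 31:U/A.
20 of the 29 comparable sites match, so the percent identity is 20/29 × 100 = 68.97%.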